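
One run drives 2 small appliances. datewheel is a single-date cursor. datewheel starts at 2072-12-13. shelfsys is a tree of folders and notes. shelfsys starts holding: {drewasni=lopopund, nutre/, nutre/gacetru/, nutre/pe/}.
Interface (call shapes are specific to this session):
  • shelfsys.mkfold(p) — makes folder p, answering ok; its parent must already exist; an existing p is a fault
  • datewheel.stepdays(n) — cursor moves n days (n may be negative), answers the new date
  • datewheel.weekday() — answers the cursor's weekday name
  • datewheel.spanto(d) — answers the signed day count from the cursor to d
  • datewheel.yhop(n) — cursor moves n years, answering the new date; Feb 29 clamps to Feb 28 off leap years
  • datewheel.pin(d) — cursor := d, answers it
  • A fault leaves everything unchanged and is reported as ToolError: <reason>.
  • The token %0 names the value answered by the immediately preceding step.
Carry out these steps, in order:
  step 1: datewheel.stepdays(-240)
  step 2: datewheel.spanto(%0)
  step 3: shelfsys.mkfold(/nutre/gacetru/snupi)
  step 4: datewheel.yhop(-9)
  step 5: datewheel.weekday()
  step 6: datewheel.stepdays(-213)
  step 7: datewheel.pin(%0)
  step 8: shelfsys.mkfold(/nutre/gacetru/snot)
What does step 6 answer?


Do: datewheel.stepdays[n: -240]
See: 2072-04-17
Do: datewheel.spanto[d: %0]
See: 0
Do: shelfsys.mkfold[p: /nutre/gacetru/snupi]
See: ok
Do: datewheel.yhop[n: -9]
See: 2063-04-17
Do: datewheel.weekday[]
See: Tuesday
Do: datewheel.stepdays[n: -213]
See: 2062-09-16
Do: datewheel.pin[d: %0]
See: 2062-09-16
Do: shelfsys.mkfold[p: /nutre/gacetru/snot]
See: ok

Answer: 2062-09-16


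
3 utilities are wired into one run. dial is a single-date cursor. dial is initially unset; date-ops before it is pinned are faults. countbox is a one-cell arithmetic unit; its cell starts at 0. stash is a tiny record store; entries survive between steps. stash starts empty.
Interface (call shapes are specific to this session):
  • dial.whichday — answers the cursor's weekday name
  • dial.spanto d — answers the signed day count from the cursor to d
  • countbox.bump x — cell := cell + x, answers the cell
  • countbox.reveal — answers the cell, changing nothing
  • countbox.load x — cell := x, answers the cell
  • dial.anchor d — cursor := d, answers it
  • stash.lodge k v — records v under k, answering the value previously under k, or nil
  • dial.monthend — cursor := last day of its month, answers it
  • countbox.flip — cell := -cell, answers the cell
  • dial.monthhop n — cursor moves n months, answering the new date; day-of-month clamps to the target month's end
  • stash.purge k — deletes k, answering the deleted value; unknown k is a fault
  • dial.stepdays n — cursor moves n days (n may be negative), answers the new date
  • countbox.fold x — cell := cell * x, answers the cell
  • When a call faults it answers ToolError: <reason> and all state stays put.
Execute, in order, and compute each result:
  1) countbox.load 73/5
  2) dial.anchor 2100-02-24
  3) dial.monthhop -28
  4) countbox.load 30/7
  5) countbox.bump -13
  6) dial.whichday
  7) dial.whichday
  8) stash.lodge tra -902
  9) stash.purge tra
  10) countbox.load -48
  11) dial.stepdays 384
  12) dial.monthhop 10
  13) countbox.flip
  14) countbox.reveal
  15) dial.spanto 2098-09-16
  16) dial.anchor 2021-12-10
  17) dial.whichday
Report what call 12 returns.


CALL countbox.load[73/5]
RET  73/5
CALL dial.anchor[2100-02-24]
RET  2100-02-24
CALL dial.monthhop[-28]
RET  2097-10-24
CALL countbox.load[30/7]
RET  30/7
CALL countbox.bump[-13]
RET  -61/7
CALL dial.whichday[]
RET  Thursday
CALL dial.whichday[]
RET  Thursday
CALL stash.lodge[tra; -902]
RET  nil
CALL stash.purge[tra]
RET  -902
CALL countbox.load[-48]
RET  -48
CALL dial.stepdays[384]
RET  2098-11-12
CALL dial.monthhop[10]
RET  2099-09-12
CALL countbox.flip[]
RET  48
CALL countbox.reveal[]
RET  48
CALL dial.spanto[2098-09-16]
RET  -361
CALL dial.anchor[2021-12-10]
RET  2021-12-10
CALL dial.whichday[]
RET  Friday

Answer: 2099-09-12


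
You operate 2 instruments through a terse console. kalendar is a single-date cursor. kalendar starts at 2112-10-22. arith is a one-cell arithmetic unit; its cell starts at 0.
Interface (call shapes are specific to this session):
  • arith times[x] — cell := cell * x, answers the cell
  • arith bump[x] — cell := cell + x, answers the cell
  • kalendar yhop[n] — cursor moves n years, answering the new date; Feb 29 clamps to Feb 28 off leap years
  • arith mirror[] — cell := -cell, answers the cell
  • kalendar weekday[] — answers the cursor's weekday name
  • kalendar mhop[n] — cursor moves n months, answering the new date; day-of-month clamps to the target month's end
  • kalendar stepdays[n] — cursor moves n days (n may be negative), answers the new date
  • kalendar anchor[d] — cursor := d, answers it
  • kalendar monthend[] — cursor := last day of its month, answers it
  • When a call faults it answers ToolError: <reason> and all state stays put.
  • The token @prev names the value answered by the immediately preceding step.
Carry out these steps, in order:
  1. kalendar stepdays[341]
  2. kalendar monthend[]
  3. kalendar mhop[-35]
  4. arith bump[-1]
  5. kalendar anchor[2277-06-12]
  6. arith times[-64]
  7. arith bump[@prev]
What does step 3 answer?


Answer: 2110-10-30

Derivation:
-> kalendar stepdays(n='341')
<- 2113-09-28
-> kalendar monthend()
<- 2113-09-30
-> kalendar mhop(n='-35')
<- 2110-10-30
-> arith bump(x='-1')
<- -1
-> kalendar anchor(d='2277-06-12')
<- 2277-06-12
-> arith times(x='-64')
<- 64
-> arith bump(x='@prev')
<- 128


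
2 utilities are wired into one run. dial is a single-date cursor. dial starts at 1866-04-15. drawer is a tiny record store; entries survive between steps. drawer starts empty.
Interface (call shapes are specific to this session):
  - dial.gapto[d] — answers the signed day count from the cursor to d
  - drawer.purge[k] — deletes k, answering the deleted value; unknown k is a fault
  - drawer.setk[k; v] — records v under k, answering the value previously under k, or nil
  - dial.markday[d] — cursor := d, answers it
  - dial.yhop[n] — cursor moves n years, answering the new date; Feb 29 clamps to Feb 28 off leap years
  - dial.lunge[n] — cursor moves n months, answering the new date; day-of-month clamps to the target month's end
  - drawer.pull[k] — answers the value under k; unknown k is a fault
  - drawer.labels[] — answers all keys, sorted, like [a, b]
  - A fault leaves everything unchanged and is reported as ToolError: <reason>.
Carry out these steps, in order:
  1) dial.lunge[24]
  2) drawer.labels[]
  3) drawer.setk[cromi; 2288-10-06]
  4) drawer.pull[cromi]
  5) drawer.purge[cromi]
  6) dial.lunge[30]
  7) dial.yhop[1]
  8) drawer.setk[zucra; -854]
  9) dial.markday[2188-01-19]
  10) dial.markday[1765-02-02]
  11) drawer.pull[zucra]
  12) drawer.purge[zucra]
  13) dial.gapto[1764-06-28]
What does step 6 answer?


Answer: 1870-10-15

Derivation:
>> dial.lunge(24)
<< 1868-04-15
>> drawer.labels()
<< []
>> drawer.setk(cromi, 2288-10-06)
<< nil
>> drawer.pull(cromi)
<< 2288-10-06
>> drawer.purge(cromi)
<< 2288-10-06
>> dial.lunge(30)
<< 1870-10-15
>> dial.yhop(1)
<< 1871-10-15
>> drawer.setk(zucra, -854)
<< nil
>> dial.markday(2188-01-19)
<< 2188-01-19
>> dial.markday(1765-02-02)
<< 1765-02-02
>> drawer.pull(zucra)
<< -854
>> drawer.purge(zucra)
<< -854
>> dial.gapto(1764-06-28)
<< -219


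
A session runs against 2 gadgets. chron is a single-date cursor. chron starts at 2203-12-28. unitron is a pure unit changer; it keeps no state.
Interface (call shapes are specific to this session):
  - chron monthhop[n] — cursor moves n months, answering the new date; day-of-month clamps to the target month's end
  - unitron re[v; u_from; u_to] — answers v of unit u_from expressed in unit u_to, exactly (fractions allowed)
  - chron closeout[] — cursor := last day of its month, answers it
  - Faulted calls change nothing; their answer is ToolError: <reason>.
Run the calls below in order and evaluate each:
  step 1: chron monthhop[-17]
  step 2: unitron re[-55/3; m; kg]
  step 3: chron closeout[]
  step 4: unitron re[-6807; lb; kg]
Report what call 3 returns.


[in] chron monthhop n=-17
:: 2202-07-28
[in] unitron re v=-55/3 u_from=m u_to=kg
:: ToolError: incompatible units
[in] chron closeout
:: 2202-07-31
[in] unitron re v=-6807 u_from=lb u_to=kg
:: -308760326259/100000000

Answer: 2202-07-31


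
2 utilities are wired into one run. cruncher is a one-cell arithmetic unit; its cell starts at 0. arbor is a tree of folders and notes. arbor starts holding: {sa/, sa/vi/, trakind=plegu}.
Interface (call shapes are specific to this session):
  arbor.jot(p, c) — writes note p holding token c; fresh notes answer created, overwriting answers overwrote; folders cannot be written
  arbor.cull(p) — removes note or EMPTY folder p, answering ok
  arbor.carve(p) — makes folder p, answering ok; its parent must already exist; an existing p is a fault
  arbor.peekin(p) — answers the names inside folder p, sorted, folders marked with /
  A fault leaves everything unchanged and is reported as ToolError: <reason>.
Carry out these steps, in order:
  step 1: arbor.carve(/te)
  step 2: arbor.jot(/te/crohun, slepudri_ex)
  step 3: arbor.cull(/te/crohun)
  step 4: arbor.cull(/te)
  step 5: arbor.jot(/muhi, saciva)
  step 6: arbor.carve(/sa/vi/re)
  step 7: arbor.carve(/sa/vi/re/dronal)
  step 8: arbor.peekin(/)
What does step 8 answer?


Answer: [muhi, sa/, trakind]

Derivation:
// carve(/te) : ok
// jot(/te/crohun, slepudri_ex) : created
// cull(/te/crohun) : ok
// cull(/te) : ok
// jot(/muhi, saciva) : created
// carve(/sa/vi/re) : ok
// carve(/sa/vi/re/dronal) : ok
// peekin(/) : [muhi, sa/, trakind]


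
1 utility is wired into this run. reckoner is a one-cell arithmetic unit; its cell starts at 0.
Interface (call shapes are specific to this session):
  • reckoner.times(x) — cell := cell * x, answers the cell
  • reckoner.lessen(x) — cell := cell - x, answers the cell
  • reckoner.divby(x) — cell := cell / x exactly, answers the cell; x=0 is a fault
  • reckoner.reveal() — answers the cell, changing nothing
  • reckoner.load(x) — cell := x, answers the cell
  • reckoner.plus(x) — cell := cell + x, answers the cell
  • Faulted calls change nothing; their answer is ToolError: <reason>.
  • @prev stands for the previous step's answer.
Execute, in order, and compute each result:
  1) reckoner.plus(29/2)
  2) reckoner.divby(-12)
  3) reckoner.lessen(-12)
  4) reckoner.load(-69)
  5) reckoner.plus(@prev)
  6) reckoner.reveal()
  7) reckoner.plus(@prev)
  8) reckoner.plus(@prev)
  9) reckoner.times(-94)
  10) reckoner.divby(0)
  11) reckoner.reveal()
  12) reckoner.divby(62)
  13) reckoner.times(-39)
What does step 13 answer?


Answer: -1011816/31

Derivation:
CALL reckoner.plus[x: 29/2]
RET  29/2
CALL reckoner.divby[x: -12]
RET  -29/24
CALL reckoner.lessen[x: -12]
RET  259/24
CALL reckoner.load[x: -69]
RET  -69
CALL reckoner.plus[x: @prev]
RET  -138
CALL reckoner.reveal[]
RET  -138
CALL reckoner.plus[x: @prev]
RET  -276
CALL reckoner.plus[x: @prev]
RET  -552
CALL reckoner.times[x: -94]
RET  51888
CALL reckoner.divby[x: 0]
RET  ToolError: division by zero
CALL reckoner.reveal[]
RET  51888
CALL reckoner.divby[x: 62]
RET  25944/31
CALL reckoner.times[x: -39]
RET  -1011816/31


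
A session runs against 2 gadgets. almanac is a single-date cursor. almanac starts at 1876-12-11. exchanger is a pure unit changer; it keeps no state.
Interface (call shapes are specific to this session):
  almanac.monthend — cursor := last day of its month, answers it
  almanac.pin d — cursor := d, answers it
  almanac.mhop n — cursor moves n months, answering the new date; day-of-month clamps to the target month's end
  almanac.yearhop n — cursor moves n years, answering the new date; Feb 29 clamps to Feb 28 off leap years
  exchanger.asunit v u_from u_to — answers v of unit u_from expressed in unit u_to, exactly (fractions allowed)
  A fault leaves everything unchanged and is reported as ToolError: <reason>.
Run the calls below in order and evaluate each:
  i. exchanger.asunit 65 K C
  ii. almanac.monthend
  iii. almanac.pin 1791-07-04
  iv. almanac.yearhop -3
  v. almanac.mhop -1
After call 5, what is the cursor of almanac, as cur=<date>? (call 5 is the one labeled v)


I run exchanger.asunit using v='65', u_from='K', u_to='C': -4163/20.
Then almanac.monthend(), — result: 1876-12-31.
I use almanac.pin using d='1791-07-04', and observe 1791-07-04.
Calling almanac.yearhop using n='-3', and observe 1788-07-04.
Now I run almanac.mhop using n='-1', and observe 1788-06-04.

Answer: cur=1788-06-04


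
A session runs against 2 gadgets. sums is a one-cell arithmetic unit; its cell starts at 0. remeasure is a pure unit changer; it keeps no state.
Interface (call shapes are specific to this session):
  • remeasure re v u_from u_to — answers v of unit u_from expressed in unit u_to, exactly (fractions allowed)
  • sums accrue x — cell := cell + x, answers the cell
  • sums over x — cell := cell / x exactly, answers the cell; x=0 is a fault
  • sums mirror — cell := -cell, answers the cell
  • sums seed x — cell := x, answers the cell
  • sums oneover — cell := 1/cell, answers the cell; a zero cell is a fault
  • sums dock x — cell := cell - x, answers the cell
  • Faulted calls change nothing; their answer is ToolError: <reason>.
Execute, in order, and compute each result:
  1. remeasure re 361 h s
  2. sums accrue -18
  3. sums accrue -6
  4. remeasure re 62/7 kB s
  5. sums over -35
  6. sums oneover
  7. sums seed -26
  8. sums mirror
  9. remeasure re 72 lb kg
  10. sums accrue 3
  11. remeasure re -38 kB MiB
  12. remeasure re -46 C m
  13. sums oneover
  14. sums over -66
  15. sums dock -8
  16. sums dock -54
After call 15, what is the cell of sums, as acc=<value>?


→ remeasure re(v=361, u_from=h, u_to=s)
← 1299600
→ sums accrue(x=-18)
← -18
→ sums accrue(x=-6)
← -24
→ remeasure re(v=62/7, u_from=kB, u_to=s)
← ToolError: incompatible units
→ sums over(x=-35)
← 24/35
→ sums oneover()
← 35/24
→ sums seed(x=-26)
← -26
→ sums mirror()
← 26
→ remeasure re(v=72, u_from=lb, u_to=kg)
← 408233133/12500000
→ sums accrue(x=3)
← 29
→ remeasure re(v=-38, u_from=kB, u_to=MiB)
← -2375/65536
→ remeasure re(v=-46, u_from=C, u_to=m)
← ToolError: incompatible units
→ sums oneover()
← 1/29
→ sums over(x=-66)
← -1/1914
→ sums dock(x=-8)
← 15311/1914
→ sums dock(x=-54)
← 118667/1914

Answer: acc=15311/1914


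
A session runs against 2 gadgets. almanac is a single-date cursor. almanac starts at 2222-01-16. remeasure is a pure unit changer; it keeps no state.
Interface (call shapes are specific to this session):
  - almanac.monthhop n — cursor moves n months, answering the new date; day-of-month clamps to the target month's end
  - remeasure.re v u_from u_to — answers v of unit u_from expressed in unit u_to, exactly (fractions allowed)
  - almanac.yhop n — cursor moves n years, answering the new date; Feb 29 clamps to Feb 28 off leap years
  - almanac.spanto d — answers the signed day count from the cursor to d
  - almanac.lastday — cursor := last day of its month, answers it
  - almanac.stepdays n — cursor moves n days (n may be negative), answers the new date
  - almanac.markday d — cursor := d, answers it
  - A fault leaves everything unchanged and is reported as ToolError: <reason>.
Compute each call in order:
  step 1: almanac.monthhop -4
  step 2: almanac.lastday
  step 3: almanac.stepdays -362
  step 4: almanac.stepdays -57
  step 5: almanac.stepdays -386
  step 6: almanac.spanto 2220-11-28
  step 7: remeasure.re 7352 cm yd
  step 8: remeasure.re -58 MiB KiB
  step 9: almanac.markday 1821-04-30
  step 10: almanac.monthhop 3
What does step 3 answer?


> monthhop n='-4'
:: 2221-09-16
> lastday
:: 2221-09-30
> stepdays n='-362'
:: 2220-10-03
> stepdays n='-57'
:: 2220-08-07
> stepdays n='-386'
:: 2219-07-18
> spanto d='2220-11-28'
:: 499
> re v='7352' u_from='cm' u_to='yd'
:: 91900/1143
> re v='-58' u_from='MiB' u_to='KiB'
:: -59392
> markday d='1821-04-30'
:: 1821-04-30
> monthhop n='3'
:: 1821-07-30

Answer: 2220-10-03


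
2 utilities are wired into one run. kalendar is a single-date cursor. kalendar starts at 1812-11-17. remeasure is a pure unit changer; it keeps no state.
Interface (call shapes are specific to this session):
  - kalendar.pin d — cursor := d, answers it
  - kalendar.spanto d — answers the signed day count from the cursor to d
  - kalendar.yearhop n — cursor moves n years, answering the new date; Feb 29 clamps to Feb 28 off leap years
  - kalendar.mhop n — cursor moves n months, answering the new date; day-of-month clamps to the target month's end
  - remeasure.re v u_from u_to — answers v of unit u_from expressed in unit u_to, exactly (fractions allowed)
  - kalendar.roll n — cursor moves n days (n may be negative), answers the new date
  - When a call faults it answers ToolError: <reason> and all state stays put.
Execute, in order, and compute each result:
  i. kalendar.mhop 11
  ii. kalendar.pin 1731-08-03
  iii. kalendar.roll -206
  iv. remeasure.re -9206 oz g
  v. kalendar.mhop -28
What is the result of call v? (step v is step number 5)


Answer: 1728-09-09

Derivation:
I try kalendar.mhop on n=11, which returns 1813-10-17.
Then kalendar.pin on d=1731-08-03, → 1731-08-03.
I run kalendar.roll on n=-206, which returns 1731-01-09.
Calling remeasure.re on v=-9206, u_from=oz, u_to=g, and observe -208788567911/800000.
Invoking kalendar.mhop on n=-28, and observe 1728-09-09.


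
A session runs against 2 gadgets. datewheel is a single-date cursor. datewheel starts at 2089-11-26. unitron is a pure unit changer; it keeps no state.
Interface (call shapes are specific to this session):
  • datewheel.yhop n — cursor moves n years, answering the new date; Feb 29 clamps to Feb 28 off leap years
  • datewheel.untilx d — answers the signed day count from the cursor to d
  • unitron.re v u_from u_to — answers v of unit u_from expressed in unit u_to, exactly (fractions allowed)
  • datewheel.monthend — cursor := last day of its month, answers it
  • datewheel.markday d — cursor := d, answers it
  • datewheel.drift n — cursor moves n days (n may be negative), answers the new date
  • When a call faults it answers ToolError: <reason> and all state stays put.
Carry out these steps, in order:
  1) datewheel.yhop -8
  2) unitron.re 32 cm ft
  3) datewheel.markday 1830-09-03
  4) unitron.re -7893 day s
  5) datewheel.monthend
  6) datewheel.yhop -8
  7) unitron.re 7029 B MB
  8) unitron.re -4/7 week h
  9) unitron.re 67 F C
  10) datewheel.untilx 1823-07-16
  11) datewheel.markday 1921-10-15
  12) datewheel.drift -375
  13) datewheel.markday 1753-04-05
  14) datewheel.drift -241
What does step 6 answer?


Answer: 1822-09-30

Derivation:
I use datewheel.yhop passing n: -8, giving 2081-11-26.
Using unitron.re passing v: 32, u_from: cm, u_to: ft, giving 400/381.
Then datewheel.markday passing d: 1830-09-03, which returns 1830-09-03.
Then unitron.re passing v: -7893, u_from: day, u_to: s, and get -681955200.
Next I call datewheel.monthend, which returns 1830-09-30.
Next I call datewheel.yhop passing n: -8, → 1822-09-30.
I run unitron.re passing v: 7029, u_from: B, u_to: MB, and see 7029/1000000.
Now I run unitron.re passing v: -4/7, u_from: week, u_to: h, → -96.
Next I call unitron.re passing v: 67, u_from: F, u_to: C, giving 175/9.
I use datewheel.untilx passing d: 1823-07-16, and get 289.
Next I call datewheel.markday passing d: 1921-10-15, yielding 1921-10-15.
Using datewheel.drift passing n: -375, yielding 1920-10-05.
I invoke datewheel.markday passing d: 1753-04-05, and get 1753-04-05.
Calling datewheel.drift passing n: -241, giving 1752-08-07.


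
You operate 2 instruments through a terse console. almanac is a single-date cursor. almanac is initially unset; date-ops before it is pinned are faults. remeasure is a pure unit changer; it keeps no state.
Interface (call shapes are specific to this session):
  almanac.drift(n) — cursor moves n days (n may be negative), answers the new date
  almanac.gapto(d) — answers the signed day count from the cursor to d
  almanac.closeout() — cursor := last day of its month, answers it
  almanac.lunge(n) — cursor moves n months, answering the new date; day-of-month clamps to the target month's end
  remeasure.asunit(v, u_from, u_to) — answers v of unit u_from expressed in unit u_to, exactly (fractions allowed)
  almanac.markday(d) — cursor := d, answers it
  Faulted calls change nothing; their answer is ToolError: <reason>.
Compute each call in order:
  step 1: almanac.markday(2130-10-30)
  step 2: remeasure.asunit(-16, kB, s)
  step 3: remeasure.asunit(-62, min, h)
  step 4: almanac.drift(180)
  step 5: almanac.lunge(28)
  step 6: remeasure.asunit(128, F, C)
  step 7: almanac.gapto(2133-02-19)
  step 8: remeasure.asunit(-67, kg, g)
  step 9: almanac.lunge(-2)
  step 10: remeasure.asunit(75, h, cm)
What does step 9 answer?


-> almanac.markday(d='2130-10-30')
<- 2130-10-30
-> remeasure.asunit(v='-16', u_from='kB', u_to='s')
<- ToolError: incompatible units
-> remeasure.asunit(v='-62', u_from='min', u_to='h')
<- -31/30
-> almanac.drift(n='180')
<- 2131-04-28
-> almanac.lunge(n='28')
<- 2133-08-28
-> remeasure.asunit(v='128', u_from='F', u_to='C')
<- 160/3
-> almanac.gapto(d='2133-02-19')
<- -190
-> remeasure.asunit(v='-67', u_from='kg', u_to='g')
<- -67000
-> almanac.lunge(n='-2')
<- 2133-06-28
-> remeasure.asunit(v='75', u_from='h', u_to='cm')
<- ToolError: incompatible units

Answer: 2133-06-28


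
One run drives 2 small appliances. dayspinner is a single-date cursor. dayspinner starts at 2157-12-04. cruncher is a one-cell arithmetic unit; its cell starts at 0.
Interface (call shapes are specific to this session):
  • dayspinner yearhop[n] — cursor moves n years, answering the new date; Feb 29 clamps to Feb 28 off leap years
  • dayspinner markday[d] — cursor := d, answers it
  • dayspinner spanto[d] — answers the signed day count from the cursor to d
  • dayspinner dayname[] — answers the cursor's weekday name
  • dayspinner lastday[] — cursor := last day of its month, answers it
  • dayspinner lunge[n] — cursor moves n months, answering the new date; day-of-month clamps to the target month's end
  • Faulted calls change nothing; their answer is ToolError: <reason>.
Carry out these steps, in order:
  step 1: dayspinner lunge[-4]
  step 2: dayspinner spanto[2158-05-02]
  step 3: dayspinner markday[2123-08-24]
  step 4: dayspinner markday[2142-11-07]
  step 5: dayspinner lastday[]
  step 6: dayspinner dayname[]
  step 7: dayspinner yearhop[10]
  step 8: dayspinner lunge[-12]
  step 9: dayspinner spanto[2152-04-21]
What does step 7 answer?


Answer: 2152-11-30

Derivation:
-> dayspinner lunge(n: -4)
<- 2157-08-04
-> dayspinner spanto(d: 2158-05-02)
<- 271
-> dayspinner markday(d: 2123-08-24)
<- 2123-08-24
-> dayspinner markday(d: 2142-11-07)
<- 2142-11-07
-> dayspinner lastday()
<- 2142-11-30
-> dayspinner dayname()
<- Friday
-> dayspinner yearhop(n: 10)
<- 2152-11-30
-> dayspinner lunge(n: -12)
<- 2151-11-30
-> dayspinner spanto(d: 2152-04-21)
<- 143


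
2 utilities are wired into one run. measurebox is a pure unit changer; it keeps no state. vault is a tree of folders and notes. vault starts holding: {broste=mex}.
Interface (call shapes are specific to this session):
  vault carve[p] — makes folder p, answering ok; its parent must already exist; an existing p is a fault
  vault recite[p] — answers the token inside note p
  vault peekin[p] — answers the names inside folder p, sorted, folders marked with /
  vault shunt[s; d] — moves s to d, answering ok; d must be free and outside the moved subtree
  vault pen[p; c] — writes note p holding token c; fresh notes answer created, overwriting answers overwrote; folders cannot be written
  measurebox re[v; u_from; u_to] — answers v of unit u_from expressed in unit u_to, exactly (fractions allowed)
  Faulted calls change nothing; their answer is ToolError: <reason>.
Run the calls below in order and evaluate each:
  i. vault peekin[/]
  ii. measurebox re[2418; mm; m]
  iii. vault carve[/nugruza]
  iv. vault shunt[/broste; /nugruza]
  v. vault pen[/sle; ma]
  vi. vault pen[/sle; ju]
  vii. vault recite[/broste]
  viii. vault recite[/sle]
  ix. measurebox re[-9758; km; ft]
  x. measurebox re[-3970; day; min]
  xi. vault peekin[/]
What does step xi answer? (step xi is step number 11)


CALL vault peekin[p: /]
RET  [broste]
CALL measurebox re[v: 2418; u_from: mm; u_to: m]
RET  1209/500
CALL vault carve[p: /nugruza]
RET  ok
CALL vault shunt[s: /broste; d: /nugruza]
RET  ToolError: exists
CALL vault pen[p: /sle; c: ma]
RET  created
CALL vault pen[p: /sle; c: ju]
RET  overwrote
CALL vault recite[p: /broste]
RET  mex
CALL vault recite[p: /sle]
RET  ju
CALL measurebox re[v: -9758; u_from: km; u_to: ft]
RET  -12197500000/381
CALL measurebox re[v: -3970; u_from: day; u_to: min]
RET  -5716800
CALL vault peekin[p: /]
RET  [broste, nugruza/, sle]

Answer: [broste, nugruza/, sle]


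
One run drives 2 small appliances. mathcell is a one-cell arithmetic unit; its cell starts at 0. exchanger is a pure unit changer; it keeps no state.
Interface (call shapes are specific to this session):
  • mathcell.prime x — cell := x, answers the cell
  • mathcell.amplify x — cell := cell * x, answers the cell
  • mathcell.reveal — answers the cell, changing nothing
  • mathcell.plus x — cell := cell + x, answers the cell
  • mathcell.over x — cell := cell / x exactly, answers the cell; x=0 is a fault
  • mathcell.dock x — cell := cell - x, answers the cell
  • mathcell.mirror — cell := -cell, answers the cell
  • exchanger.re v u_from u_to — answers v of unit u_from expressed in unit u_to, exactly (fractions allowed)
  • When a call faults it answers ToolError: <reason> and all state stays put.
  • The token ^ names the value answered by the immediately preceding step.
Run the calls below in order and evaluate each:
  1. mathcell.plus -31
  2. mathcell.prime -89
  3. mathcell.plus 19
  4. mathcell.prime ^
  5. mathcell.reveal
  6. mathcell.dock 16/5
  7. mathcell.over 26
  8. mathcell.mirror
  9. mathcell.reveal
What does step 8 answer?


-- 1. plus(x: -31) ~> -31
-- 2. prime(x: -89) ~> -89
-- 3. plus(x: 19) ~> -70
-- 4. prime(x: ^) ~> -70
-- 5. reveal() ~> -70
-- 6. dock(x: 16/5) ~> -366/5
-- 7. over(x: 26) ~> -183/65
-- 8. mirror() ~> 183/65
-- 9. reveal() ~> 183/65

Answer: 183/65


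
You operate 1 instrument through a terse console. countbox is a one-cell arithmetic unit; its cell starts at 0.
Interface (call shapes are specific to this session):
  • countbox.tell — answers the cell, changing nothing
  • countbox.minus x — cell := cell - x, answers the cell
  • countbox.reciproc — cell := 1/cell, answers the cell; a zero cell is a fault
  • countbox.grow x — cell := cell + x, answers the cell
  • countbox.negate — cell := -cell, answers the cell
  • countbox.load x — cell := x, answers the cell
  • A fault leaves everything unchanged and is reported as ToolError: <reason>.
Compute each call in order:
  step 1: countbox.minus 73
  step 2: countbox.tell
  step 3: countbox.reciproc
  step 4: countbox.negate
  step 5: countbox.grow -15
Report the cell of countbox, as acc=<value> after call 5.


% 1. countbox.minus(x: 73) ~> -73
% 2. countbox.tell() ~> -73
% 3. countbox.reciproc() ~> -1/73
% 4. countbox.negate() ~> 1/73
% 5. countbox.grow(x: -15) ~> -1094/73

Answer: acc=-1094/73


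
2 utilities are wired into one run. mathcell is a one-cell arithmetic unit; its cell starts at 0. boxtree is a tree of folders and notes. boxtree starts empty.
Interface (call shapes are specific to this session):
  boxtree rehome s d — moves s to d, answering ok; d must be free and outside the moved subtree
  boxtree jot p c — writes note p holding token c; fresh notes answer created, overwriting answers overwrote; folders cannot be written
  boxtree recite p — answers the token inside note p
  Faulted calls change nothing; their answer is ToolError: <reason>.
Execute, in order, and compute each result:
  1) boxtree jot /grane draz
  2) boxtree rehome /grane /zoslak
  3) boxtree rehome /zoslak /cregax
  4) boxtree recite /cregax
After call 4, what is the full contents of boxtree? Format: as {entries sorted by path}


>> boxtree jot(/grane, draz)
<< created
>> boxtree rehome(/grane, /zoslak)
<< ok
>> boxtree rehome(/zoslak, /cregax)
<< ok
>> boxtree recite(/cregax)
<< draz

Answer: {cregax=draz}


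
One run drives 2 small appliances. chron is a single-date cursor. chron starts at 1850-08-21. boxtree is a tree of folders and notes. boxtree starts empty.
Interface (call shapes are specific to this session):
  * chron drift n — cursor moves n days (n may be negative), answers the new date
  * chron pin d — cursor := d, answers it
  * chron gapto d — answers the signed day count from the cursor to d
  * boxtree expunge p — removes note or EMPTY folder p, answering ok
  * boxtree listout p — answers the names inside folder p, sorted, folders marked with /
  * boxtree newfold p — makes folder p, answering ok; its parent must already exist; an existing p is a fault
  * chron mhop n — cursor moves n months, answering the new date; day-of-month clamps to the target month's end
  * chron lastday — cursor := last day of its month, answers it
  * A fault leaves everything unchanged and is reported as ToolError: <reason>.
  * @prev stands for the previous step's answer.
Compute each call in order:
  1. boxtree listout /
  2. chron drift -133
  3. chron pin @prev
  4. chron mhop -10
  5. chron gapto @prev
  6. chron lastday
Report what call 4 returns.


·→ boxtree listout(p→/)
·← []
·→ chron drift(n→-133)
·← 1850-04-10
·→ chron pin(d→@prev)
·← 1850-04-10
·→ chron mhop(n→-10)
·← 1849-06-10
·→ chron gapto(d→@prev)
·← 0
·→ chron lastday()
·← 1849-06-30

Answer: 1849-06-10


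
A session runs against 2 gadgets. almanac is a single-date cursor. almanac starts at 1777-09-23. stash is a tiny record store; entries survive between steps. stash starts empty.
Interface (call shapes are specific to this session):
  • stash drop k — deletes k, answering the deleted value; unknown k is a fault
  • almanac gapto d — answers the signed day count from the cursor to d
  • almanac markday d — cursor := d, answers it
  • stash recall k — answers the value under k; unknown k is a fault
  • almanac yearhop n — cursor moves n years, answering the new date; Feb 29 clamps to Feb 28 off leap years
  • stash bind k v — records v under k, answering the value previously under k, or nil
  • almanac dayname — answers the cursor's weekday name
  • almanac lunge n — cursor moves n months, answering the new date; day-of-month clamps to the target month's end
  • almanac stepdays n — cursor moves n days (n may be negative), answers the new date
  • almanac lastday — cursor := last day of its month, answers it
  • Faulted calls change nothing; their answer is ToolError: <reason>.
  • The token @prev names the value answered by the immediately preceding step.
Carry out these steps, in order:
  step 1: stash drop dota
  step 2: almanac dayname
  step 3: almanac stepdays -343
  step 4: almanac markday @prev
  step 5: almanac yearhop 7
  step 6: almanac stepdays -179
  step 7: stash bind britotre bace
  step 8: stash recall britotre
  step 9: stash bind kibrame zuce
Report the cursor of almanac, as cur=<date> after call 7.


# stash drop(dota) -> ToolError: no such key dota
# almanac dayname() -> Tuesday
# almanac stepdays(-343) -> 1776-10-15
# almanac markday(@prev) -> 1776-10-15
# almanac yearhop(7) -> 1783-10-15
# almanac stepdays(-179) -> 1783-04-19
# stash bind(britotre, bace) -> nil
# stash recall(britotre) -> bace
# stash bind(kibrame, zuce) -> nil

Answer: cur=1783-04-19


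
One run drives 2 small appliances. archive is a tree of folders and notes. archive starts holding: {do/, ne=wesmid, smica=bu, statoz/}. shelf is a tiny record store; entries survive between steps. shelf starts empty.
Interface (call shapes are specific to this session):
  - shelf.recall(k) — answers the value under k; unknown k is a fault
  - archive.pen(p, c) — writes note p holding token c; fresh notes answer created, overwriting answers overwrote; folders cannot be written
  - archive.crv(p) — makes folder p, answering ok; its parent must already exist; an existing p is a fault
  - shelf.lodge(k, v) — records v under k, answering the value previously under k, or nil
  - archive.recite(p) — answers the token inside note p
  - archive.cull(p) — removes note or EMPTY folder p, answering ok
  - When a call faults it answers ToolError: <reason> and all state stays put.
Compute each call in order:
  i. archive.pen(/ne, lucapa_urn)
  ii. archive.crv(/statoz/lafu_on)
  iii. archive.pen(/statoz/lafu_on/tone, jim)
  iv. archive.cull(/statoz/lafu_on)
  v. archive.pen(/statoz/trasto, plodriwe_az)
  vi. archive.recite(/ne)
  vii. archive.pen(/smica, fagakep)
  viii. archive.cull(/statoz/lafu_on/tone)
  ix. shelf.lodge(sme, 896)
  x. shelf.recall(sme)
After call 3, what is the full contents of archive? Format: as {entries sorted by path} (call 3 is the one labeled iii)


Answer: {do/, ne=lucapa_urn, smica=bu, statoz/, statoz/lafu_on/, statoz/lafu_on/tone=jim}

Derivation:
I try archive.pen using /ne, lucapa_urn, and observe overwrote.
I invoke archive.crv using /statoz/lafu_on: ok.
Then archive.pen using /statoz/lafu_on/tone, jim: created.
Then archive.cull using /statoz/lafu_on, and get ToolError: not empty.
I call archive.pen using /statoz/trasto, plodriwe_az: created.
Next I call archive.recite using /ne, yielding lucapa_urn.
I use archive.pen using /smica, fagakep: overwrote.
I invoke archive.cull using /statoz/lafu_on/tone, → ok.
Invoking shelf.lodge using sme, 896, which returns nil.
I invoke shelf.recall using sme: 896.


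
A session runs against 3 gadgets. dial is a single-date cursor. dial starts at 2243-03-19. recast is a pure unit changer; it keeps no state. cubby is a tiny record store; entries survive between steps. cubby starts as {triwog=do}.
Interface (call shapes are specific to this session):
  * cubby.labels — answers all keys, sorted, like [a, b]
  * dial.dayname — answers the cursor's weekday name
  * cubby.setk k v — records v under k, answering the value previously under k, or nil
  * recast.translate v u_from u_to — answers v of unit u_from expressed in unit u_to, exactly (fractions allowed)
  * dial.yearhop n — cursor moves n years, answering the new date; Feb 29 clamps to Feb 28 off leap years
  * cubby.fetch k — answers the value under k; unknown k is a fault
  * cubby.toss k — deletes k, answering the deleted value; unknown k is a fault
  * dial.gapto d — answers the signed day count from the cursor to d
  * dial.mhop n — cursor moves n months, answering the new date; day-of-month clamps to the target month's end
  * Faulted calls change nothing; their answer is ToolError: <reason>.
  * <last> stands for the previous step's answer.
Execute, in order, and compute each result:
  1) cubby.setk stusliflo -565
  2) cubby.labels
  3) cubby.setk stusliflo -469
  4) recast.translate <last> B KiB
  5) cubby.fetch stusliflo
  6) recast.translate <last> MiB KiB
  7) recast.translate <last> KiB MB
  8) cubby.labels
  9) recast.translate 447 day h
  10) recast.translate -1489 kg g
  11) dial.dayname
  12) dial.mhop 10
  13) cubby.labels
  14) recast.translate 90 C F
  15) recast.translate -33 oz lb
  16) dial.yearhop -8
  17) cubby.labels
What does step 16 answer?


-- 1. cubby.setk(k→stusliflo, v→-565) -> nil
-- 2. cubby.labels() -> [stusliflo, triwog]
-- 3. cubby.setk(k→stusliflo, v→-469) -> -565
-- 4. recast.translate(v→<last>, u_from→B, u_to→KiB) -> -565/1024
-- 5. cubby.fetch(k→stusliflo) -> -469
-- 6. recast.translate(v→<last>, u_from→MiB, u_to→KiB) -> -480256
-- 7. recast.translate(v→<last>, u_from→KiB, u_to→MB) -> -7684096/15625
-- 8. cubby.labels() -> [stusliflo, triwog]
-- 9. recast.translate(v→447, u_from→day, u_to→h) -> 10728
-- 10. recast.translate(v→-1489, u_from→kg, u_to→g) -> -1489000
-- 11. dial.dayname() -> Sunday
-- 12. dial.mhop(n→10) -> 2244-01-19
-- 13. cubby.labels() -> [stusliflo, triwog]
-- 14. recast.translate(v→90, u_from→C, u_to→F) -> 194
-- 15. recast.translate(v→-33, u_from→oz, u_to→lb) -> -33/16
-- 16. dial.yearhop(n→-8) -> 2236-01-19
-- 17. cubby.labels() -> [stusliflo, triwog]

Answer: 2236-01-19


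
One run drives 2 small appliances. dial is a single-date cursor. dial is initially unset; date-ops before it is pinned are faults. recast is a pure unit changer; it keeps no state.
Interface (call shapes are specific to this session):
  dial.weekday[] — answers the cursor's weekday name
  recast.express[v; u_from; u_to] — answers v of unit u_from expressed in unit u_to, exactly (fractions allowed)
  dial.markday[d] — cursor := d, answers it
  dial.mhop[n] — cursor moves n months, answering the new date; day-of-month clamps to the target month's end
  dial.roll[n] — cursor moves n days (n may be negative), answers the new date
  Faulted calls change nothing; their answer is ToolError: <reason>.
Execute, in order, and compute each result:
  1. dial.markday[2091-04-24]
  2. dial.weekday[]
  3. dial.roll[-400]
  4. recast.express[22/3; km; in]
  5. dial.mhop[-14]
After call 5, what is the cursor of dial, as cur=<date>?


~$ dial.markday d='2091-04-24'
  2091-04-24
~$ dial.weekday
  Tuesday
~$ dial.roll n='-400'
  2090-03-20
~$ recast.express v='22/3' u_from='km' u_to='in'
  110000000/381
~$ dial.mhop n='-14'
  2089-01-20

Answer: cur=2089-01-20


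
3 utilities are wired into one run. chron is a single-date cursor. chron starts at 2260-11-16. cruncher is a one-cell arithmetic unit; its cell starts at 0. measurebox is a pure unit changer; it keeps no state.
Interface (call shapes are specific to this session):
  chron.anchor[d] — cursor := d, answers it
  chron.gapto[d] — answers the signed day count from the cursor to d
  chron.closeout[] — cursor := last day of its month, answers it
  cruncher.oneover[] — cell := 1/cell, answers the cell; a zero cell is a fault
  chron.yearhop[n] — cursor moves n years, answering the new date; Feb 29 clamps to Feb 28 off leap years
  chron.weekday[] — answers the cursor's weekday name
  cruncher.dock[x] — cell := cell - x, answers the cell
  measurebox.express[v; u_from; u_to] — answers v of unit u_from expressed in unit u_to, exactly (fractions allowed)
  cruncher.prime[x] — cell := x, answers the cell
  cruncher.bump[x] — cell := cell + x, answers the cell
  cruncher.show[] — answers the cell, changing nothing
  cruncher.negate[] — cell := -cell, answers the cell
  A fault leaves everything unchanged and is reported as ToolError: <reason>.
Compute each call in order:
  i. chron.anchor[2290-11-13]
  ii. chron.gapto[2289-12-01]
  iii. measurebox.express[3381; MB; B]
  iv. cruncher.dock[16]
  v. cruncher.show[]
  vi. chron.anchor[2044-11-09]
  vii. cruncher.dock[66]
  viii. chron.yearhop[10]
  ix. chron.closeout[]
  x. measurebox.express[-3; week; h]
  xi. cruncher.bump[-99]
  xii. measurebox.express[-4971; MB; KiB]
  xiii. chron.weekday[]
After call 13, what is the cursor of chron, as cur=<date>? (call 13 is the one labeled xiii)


>> chron.anchor(d='2290-11-13')
<< 2290-11-13
>> chron.gapto(d='2289-12-01')
<< -347
>> measurebox.express(v='3381', u_from='MB', u_to='B')
<< 3381000000
>> cruncher.dock(x='16')
<< -16
>> cruncher.show()
<< -16
>> chron.anchor(d='2044-11-09')
<< 2044-11-09
>> cruncher.dock(x='66')
<< -82
>> chron.yearhop(n='10')
<< 2054-11-09
>> chron.closeout()
<< 2054-11-30
>> measurebox.express(v='-3', u_from='week', u_to='h')
<< -504
>> cruncher.bump(x='-99')
<< -181
>> measurebox.express(v='-4971', u_from='MB', u_to='KiB')
<< -77671875/16
>> chron.weekday()
<< Monday

Answer: cur=2054-11-30


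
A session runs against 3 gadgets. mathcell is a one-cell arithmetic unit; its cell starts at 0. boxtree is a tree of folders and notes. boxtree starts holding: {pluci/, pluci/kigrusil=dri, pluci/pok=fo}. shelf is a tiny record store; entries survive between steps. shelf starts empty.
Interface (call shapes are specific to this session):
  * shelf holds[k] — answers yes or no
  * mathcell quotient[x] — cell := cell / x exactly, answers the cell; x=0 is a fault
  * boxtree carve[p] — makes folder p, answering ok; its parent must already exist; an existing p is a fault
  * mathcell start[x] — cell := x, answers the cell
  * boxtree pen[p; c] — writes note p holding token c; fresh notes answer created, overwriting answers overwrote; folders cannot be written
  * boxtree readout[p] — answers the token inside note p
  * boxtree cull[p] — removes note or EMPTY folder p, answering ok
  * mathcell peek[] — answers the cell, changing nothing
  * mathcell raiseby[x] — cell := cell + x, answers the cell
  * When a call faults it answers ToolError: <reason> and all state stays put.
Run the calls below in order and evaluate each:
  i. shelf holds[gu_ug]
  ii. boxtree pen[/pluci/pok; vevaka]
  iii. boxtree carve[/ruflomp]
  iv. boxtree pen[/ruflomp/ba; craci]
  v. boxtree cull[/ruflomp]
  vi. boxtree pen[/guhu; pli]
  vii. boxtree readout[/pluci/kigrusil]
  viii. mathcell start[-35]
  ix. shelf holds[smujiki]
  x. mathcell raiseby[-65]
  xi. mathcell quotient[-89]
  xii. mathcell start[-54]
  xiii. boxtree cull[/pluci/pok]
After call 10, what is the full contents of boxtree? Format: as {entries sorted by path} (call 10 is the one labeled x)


Answer: {guhu=pli, pluci/, pluci/kigrusil=dri, pluci/pok=vevaka, ruflomp/, ruflomp/ba=craci}

Derivation:
Step: shelf holds[k='gu_ug']
Result: no
Step: boxtree pen[p='/pluci/pok'; c='vevaka']
Result: overwrote
Step: boxtree carve[p='/ruflomp']
Result: ok
Step: boxtree pen[p='/ruflomp/ba'; c='craci']
Result: created
Step: boxtree cull[p='/ruflomp']
Result: ToolError: not empty
Step: boxtree pen[p='/guhu'; c='pli']
Result: created
Step: boxtree readout[p='/pluci/kigrusil']
Result: dri
Step: mathcell start[x='-35']
Result: -35
Step: shelf holds[k='smujiki']
Result: no
Step: mathcell raiseby[x='-65']
Result: -100
Step: mathcell quotient[x='-89']
Result: 100/89
Step: mathcell start[x='-54']
Result: -54
Step: boxtree cull[p='/pluci/pok']
Result: ok
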